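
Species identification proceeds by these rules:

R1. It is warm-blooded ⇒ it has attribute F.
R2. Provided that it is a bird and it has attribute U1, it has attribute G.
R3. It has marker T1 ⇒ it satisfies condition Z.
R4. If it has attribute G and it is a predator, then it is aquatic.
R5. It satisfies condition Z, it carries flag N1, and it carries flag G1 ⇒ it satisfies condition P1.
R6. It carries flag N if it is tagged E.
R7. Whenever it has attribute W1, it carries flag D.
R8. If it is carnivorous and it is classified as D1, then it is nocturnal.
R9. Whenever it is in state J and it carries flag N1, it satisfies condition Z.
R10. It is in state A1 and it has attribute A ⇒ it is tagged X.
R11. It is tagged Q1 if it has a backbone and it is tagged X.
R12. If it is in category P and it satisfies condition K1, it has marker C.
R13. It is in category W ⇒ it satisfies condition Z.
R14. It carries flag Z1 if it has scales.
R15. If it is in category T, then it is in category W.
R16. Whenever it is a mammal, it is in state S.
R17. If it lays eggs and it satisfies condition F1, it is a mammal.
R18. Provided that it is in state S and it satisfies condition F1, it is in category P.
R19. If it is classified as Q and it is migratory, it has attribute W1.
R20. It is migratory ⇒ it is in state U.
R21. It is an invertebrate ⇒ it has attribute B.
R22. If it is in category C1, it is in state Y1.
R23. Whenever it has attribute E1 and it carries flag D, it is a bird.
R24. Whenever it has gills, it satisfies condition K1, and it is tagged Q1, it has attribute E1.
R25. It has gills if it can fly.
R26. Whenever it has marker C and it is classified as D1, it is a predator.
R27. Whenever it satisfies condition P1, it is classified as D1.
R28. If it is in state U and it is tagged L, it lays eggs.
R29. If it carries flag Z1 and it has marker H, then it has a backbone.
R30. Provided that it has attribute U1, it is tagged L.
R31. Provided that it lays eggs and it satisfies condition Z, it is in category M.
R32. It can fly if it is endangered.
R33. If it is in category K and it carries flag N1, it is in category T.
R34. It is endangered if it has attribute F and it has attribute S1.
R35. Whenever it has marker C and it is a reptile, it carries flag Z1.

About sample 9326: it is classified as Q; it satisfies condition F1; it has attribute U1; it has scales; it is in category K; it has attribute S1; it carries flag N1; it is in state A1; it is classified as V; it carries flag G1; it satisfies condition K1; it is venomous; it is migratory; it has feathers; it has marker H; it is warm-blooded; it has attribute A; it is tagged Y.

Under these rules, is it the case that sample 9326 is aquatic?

Yes

By R1 (it is warm-blooded): it has attribute F.
By R10 (it is in state A1, it has attribute A): it is tagged X.
By R14 (it has scales): it carries flag Z1.
By R19 (it is classified as Q, it is migratory): it has attribute W1.
By R20 (it is migratory): it is in state U.
By R29 (it carries flag Z1, it has marker H): it has a backbone.
By R30 (it has attribute U1): it is tagged L.
By R33 (it is in category K, it carries flag N1): it is in category T.
By R34 (it has attribute F, it has attribute S1): it is endangered.
By R7 (it has attribute W1): it carries flag D.
By R11 (it has a backbone, it is tagged X): it is tagged Q1.
By R15 (it is in category T): it is in category W.
By R28 (it is in state U, it is tagged L): it lays eggs.
By R32 (it is endangered): it can fly.
By R13 (it is in category W): it satisfies condition Z.
By R17 (it lays eggs, it satisfies condition F1): it is a mammal.
By R25 (it can fly): it has gills.
By R5 (it satisfies condition Z, it carries flag N1, it carries flag G1): it satisfies condition P1.
By R16 (it is a mammal): it is in state S.
By R18 (it is in state S, it satisfies condition F1): it is in category P.
By R24 (it has gills, it satisfies condition K1, it is tagged Q1): it has attribute E1.
By R27 (it satisfies condition P1): it is classified as D1.
By R12 (it is in category P, it satisfies condition K1): it has marker C.
By R23 (it has attribute E1, it carries flag D): it is a bird.
By R26 (it has marker C, it is classified as D1): it is a predator.
By R2 (it is a bird, it has attribute U1): it has attribute G.
By R4 (it has attribute G, it is a predator): it is aquatic.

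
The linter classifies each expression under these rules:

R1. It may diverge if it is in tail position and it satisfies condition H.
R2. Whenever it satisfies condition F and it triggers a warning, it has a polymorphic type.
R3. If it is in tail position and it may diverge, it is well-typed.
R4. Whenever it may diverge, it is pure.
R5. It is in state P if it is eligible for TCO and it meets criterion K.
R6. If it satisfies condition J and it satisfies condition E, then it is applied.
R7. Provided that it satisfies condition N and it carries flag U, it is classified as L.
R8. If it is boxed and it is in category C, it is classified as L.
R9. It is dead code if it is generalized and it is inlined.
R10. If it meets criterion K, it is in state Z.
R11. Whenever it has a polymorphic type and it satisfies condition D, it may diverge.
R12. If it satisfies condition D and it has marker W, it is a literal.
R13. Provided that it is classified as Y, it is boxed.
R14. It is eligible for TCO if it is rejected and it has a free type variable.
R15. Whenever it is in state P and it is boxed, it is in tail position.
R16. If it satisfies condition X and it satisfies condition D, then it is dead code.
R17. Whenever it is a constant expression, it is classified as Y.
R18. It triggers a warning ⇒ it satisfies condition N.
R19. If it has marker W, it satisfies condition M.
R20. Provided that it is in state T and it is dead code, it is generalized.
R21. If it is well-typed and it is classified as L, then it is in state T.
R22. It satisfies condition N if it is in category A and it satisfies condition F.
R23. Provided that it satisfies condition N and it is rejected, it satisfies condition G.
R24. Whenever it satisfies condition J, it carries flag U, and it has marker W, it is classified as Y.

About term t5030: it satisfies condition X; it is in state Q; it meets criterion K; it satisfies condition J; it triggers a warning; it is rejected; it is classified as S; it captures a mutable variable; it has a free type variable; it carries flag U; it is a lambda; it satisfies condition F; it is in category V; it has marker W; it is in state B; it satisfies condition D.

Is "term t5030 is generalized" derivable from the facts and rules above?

By R2 (it satisfies condition F, it triggers a warning): it has a polymorphic type.
By R11 (it has a polymorphic type, it satisfies condition D): it may diverge.
By R14 (it is rejected, it has a free type variable): it is eligible for TCO.
By R16 (it satisfies condition X, it satisfies condition D): it is dead code.
By R18 (it triggers a warning): it satisfies condition N.
By R24 (it satisfies condition J, it carries flag U, it has marker W): it is classified as Y.
By R5 (it is eligible for TCO, it meets criterion K): it is in state P.
By R7 (it satisfies condition N, it carries flag U): it is classified as L.
By R13 (it is classified as Y): it is boxed.
By R15 (it is in state P, it is boxed): it is in tail position.
By R3 (it is in tail position, it may diverge): it is well-typed.
By R21 (it is well-typed, it is classified as L): it is in state T.
By R20 (it is in state T, it is dead code): it is generalized.

Yes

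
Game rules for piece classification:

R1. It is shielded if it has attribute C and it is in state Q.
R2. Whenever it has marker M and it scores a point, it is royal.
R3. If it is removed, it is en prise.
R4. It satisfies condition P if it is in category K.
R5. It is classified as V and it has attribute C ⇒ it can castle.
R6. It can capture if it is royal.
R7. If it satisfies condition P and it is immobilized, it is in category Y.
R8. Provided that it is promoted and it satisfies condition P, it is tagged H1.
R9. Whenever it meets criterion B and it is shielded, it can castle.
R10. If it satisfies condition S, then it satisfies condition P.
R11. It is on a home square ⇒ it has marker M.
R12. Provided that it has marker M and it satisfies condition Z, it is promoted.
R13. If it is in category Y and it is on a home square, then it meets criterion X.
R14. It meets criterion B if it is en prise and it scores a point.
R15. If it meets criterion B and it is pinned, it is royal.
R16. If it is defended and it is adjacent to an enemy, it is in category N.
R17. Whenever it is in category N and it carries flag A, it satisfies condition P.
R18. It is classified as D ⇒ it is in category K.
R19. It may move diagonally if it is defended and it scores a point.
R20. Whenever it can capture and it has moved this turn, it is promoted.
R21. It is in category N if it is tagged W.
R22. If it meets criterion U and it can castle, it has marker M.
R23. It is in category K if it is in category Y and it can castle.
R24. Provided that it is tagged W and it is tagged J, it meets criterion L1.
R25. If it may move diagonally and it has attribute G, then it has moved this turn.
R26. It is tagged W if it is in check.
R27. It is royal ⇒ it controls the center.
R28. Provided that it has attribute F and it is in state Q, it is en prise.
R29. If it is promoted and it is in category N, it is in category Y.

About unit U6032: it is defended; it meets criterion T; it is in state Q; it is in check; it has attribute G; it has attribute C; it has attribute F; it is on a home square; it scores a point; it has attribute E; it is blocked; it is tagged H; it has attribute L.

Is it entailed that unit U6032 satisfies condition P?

By R1 (it has attribute C, it is in state Q): it is shielded.
By R11 (it is on a home square): it has marker M.
By R19 (it is defended, it scores a point): it may move diagonally.
By R25 (it may move diagonally, it has attribute G): it has moved this turn.
By R26 (it is in check): it is tagged W.
By R28 (it has attribute F, it is in state Q): it is en prise.
By R2 (it has marker M, it scores a point): it is royal.
By R6 (it is royal): it can capture.
By R14 (it is en prise, it scores a point): it meets criterion B.
By R20 (it can capture, it has moved this turn): it is promoted.
By R21 (it is tagged W): it is in category N.
By R29 (it is promoted, it is in category N): it is in category Y.
By R9 (it meets criterion B, it is shielded): it can castle.
By R23 (it is in category Y, it can castle): it is in category K.
By R4 (it is in category K): it satisfies condition P.

Yes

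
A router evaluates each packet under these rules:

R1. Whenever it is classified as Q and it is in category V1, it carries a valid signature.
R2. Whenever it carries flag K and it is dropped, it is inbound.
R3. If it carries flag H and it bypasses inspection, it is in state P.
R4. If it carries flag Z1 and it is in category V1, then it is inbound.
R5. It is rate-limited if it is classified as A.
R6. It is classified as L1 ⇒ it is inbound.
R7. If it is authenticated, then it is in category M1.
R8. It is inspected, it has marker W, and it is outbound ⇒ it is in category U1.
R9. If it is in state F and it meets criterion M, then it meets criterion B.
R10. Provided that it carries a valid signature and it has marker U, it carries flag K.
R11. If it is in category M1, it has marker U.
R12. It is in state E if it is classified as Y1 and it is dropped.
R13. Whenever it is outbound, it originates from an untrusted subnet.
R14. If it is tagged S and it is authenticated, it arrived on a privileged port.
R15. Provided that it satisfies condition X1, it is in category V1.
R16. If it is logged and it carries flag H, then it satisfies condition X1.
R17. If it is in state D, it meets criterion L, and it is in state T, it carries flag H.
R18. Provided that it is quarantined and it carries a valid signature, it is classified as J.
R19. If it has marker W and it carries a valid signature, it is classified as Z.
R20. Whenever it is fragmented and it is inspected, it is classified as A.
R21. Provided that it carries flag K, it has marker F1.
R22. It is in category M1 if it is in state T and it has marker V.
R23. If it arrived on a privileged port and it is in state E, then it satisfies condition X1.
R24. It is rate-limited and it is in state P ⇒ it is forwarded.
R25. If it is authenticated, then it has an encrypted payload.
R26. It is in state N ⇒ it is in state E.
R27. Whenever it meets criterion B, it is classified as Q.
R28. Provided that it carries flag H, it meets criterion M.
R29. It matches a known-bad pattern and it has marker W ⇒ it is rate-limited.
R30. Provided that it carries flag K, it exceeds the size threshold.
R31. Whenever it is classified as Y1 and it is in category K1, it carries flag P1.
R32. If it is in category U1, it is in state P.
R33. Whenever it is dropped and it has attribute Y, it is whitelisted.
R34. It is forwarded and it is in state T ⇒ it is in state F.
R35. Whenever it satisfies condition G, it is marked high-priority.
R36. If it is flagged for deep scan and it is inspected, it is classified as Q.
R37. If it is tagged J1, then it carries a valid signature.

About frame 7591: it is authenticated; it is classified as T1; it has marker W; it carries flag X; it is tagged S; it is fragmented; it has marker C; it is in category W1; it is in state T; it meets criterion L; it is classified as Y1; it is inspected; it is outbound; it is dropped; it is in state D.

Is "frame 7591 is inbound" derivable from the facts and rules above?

By R7 (it is authenticated): it is in category M1.
By R8 (it is inspected, it has marker W, it is outbound): it is in category U1.
By R11 (it is in category M1): it has marker U.
By R12 (it is classified as Y1, it is dropped): it is in state E.
By R14 (it is tagged S, it is authenticated): it arrived on a privileged port.
By R17 (it is in state D, it meets criterion L, it is in state T): it carries flag H.
By R20 (it is fragmented, it is inspected): it is classified as A.
By R23 (it arrived on a privileged port, it is in state E): it satisfies condition X1.
By R28 (it carries flag H): it meets criterion M.
By R32 (it is in category U1): it is in state P.
By R5 (it is classified as A): it is rate-limited.
By R15 (it satisfies condition X1): it is in category V1.
By R24 (it is rate-limited, it is in state P): it is forwarded.
By R34 (it is forwarded, it is in state T): it is in state F.
By R9 (it is in state F, it meets criterion M): it meets criterion B.
By R27 (it meets criterion B): it is classified as Q.
By R1 (it is classified as Q, it is in category V1): it carries a valid signature.
By R10 (it carries a valid signature, it has marker U): it carries flag K.
By R2 (it carries flag K, it is dropped): it is inbound.

Yes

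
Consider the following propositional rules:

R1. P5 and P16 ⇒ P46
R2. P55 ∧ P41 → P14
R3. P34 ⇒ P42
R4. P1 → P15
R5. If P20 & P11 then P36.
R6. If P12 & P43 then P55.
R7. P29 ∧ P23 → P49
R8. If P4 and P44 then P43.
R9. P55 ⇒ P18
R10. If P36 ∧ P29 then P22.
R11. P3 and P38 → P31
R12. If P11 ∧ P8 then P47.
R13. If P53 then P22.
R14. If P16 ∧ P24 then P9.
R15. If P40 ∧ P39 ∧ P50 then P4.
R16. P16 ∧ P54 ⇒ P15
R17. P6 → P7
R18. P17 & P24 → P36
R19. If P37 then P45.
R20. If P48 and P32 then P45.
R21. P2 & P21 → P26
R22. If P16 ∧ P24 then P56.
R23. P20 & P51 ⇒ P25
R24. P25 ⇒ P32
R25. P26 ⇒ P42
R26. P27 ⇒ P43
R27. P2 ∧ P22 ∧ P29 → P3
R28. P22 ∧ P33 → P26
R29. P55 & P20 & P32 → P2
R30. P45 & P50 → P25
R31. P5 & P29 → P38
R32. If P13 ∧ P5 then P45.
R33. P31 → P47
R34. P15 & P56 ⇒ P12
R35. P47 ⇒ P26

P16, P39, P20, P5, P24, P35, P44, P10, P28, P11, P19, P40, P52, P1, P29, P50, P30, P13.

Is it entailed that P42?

P15  (by R4: P1)
P36  (by R5: P20, P11)
P22  (by R10: P36, P29)
P4  (by R15: P40, P39, P50)
P56  (by R22: P16, P24)
P38  (by R31: P5, P29)
P45  (by R32: P13, P5)
P12  (by R34: P15, P56)
P43  (by R8: P4, P44)
P25  (by R30: P45, P50)
P55  (by R6: P12, P43)
P32  (by R24: P25)
P2  (by R29: P55, P20, P32)
P3  (by R27: P2, P22, P29)
P31  (by R11: P3, P38)
P47  (by R33: P31)
P26  (by R35: P47)
P42  (by R25: P26)

Yes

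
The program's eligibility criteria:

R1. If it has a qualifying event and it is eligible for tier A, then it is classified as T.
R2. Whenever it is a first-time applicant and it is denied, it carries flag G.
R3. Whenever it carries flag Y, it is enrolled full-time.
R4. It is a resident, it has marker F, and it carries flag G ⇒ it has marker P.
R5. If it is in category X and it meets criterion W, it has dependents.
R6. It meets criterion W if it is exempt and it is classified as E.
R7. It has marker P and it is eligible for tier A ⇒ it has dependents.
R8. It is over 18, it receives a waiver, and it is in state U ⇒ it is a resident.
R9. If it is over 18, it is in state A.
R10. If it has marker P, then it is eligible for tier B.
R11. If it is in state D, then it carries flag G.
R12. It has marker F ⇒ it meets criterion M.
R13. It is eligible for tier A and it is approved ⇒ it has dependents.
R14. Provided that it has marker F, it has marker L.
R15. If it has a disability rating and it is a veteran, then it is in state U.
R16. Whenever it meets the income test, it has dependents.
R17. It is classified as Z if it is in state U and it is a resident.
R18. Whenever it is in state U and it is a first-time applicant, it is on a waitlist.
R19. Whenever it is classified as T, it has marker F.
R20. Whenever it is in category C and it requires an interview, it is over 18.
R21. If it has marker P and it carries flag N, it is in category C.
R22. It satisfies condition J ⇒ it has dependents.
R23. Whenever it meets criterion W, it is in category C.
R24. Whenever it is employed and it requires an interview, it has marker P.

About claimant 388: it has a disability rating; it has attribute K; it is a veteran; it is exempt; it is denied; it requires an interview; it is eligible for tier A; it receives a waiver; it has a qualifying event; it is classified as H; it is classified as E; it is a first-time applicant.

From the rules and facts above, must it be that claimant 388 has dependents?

Yes

By R1 (it has a qualifying event, it is eligible for tier A): it is classified as T.
By R2 (it is a first-time applicant, it is denied): it carries flag G.
By R6 (it is exempt, it is classified as E): it meets criterion W.
By R15 (it has a disability rating, it is a veteran): it is in state U.
By R19 (it is classified as T): it has marker F.
By R23 (it meets criterion W): it is in category C.
By R20 (it is in category C, it requires an interview): it is over 18.
By R8 (it is over 18, it receives a waiver, it is in state U): it is a resident.
By R4 (it is a resident, it has marker F, it carries flag G): it has marker P.
By R7 (it has marker P, it is eligible for tier A): it has dependents.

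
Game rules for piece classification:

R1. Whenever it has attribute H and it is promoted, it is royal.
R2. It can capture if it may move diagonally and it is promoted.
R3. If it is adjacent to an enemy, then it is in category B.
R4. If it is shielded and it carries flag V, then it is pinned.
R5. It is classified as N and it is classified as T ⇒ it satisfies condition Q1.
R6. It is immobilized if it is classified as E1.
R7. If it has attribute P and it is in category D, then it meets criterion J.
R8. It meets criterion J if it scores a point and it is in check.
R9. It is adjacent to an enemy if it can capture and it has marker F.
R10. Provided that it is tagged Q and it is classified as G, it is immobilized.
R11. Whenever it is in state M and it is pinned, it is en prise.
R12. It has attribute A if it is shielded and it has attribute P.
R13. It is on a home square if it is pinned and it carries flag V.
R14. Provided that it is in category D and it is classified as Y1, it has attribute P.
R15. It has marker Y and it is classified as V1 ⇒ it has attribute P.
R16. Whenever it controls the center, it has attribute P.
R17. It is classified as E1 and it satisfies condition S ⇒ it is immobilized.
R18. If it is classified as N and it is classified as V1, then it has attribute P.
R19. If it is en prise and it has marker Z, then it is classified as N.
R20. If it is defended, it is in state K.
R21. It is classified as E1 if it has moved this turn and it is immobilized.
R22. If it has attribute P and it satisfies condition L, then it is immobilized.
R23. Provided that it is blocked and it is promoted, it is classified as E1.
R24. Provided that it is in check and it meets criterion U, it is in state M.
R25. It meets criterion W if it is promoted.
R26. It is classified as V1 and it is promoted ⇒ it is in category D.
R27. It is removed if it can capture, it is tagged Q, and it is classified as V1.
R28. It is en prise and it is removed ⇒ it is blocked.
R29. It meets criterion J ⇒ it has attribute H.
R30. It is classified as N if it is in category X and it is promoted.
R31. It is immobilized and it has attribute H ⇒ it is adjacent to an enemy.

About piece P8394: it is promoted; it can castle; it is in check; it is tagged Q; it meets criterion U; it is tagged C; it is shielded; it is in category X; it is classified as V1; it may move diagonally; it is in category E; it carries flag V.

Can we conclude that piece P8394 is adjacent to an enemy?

Yes

By R2 (it may move diagonally, it is promoted): it can capture.
By R4 (it is shielded, it carries flag V): it is pinned.
By R24 (it is in check, it meets criterion U): it is in state M.
By R26 (it is classified as V1, it is promoted): it is in category D.
By R27 (it can capture, it is tagged Q, it is classified as V1): it is removed.
By R30 (it is in category X, it is promoted): it is classified as N.
By R11 (it is in state M, it is pinned): it is en prise.
By R18 (it is classified as N, it is classified as V1): it has attribute P.
By R28 (it is en prise, it is removed): it is blocked.
By R7 (it has attribute P, it is in category D): it meets criterion J.
By R23 (it is blocked, it is promoted): it is classified as E1.
By R29 (it meets criterion J): it has attribute H.
By R6 (it is classified as E1): it is immobilized.
By R31 (it is immobilized, it has attribute H): it is adjacent to an enemy.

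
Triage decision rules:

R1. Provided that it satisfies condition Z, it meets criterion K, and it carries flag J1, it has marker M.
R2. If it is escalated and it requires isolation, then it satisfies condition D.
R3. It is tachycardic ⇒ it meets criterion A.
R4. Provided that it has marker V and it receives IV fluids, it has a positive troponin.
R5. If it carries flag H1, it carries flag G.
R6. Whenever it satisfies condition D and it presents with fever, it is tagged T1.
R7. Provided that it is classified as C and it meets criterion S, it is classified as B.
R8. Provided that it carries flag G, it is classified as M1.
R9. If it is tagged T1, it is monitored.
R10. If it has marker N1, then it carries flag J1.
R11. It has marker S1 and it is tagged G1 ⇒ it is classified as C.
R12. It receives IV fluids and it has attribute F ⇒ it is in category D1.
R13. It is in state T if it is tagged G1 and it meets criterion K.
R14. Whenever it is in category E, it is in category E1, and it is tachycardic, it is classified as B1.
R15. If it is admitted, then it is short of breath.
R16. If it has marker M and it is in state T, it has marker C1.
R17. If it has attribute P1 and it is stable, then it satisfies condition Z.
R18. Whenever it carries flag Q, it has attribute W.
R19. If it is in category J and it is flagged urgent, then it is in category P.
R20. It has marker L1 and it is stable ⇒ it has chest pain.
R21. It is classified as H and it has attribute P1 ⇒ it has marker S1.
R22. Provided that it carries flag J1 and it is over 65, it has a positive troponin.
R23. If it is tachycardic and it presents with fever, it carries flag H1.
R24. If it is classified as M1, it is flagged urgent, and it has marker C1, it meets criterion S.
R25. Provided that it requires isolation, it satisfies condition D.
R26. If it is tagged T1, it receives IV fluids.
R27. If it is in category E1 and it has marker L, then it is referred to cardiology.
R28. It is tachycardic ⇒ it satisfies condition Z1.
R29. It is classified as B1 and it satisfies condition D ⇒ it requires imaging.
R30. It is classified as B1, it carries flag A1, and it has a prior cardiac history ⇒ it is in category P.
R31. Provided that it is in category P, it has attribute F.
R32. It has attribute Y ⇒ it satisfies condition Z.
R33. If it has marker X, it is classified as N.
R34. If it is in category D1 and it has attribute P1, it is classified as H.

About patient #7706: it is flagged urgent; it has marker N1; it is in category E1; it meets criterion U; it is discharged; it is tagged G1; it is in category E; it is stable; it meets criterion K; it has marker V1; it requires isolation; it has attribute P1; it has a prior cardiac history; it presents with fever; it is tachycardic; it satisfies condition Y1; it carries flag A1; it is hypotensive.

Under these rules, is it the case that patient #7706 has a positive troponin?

No

Forward chaining from the given facts derives: meets criterion A, carries flag J1, is in state T, is classified as B1, satisfies condition Z, carries flag H1, satisfies condition D, satisfies condition Z1, requires imaging, is in category P, has attribute F, has marker M, carries flag G, is tagged T1, is classified as M1, is monitored, has marker C1, meets criterion S, receives IV fluids, is in category D1, is classified as H, has marker S1, is classified as C, is classified as B.
Rules concluding "it has a positive troponin": R4 needs "it has marker V"; R22 needs "it is over 65" — none of these are established.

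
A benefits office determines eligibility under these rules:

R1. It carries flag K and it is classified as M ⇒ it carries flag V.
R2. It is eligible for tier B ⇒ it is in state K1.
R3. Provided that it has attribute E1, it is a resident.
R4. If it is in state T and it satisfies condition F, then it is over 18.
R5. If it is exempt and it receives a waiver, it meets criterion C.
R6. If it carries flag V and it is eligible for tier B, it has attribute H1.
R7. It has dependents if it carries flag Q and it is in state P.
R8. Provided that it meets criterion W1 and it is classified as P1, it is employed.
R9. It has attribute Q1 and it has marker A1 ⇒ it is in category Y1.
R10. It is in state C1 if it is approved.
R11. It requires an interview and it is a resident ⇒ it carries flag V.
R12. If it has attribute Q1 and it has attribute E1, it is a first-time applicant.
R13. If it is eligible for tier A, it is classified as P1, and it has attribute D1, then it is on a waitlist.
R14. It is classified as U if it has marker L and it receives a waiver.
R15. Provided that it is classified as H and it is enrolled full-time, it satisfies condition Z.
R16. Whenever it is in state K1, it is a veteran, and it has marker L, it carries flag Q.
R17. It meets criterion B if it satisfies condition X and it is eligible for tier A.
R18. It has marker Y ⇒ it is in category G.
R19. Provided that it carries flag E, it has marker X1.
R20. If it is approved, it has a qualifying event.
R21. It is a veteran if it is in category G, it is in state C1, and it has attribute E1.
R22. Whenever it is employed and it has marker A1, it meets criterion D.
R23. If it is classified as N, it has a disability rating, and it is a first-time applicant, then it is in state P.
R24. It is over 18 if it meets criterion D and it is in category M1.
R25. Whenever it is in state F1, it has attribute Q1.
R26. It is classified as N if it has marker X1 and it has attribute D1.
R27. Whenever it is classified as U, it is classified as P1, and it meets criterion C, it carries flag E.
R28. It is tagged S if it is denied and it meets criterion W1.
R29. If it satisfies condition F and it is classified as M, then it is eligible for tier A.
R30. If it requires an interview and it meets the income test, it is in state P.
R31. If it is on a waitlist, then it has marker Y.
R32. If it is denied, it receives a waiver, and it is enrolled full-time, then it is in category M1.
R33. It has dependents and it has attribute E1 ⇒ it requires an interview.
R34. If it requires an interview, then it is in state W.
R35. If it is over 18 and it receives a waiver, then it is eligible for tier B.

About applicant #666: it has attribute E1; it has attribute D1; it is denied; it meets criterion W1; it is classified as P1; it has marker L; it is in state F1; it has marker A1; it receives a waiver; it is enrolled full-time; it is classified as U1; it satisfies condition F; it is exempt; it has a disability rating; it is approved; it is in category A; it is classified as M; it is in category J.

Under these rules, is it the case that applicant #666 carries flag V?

By R3 (it has attribute E1): it is a resident.
By R5 (it is exempt, it receives a waiver): it meets criterion C.
By R8 (it meets criterion W1, it is classified as P1): it is employed.
By R10 (it is approved): it is in state C1.
By R14 (it has marker L, it receives a waiver): it is classified as U.
By R22 (it is employed, it has marker A1): it meets criterion D.
By R25 (it is in state F1): it has attribute Q1.
By R27 (it is classified as U, it is classified as P1, it meets criterion C): it carries flag E.
By R29 (it satisfies condition F, it is classified as M): it is eligible for tier A.
By R32 (it is denied, it receives a waiver, it is enrolled full-time): it is in category M1.
By R12 (it has attribute Q1, it has attribute E1): it is a first-time applicant.
By R13 (it is eligible for tier A, it is classified as P1, it has attribute D1): it is on a waitlist.
By R19 (it carries flag E): it has marker X1.
By R24 (it meets criterion D, it is in category M1): it is over 18.
By R26 (it has marker X1, it has attribute D1): it is classified as N.
By R31 (it is on a waitlist): it has marker Y.
By R35 (it is over 18, it receives a waiver): it is eligible for tier B.
By R2 (it is eligible for tier B): it is in state K1.
By R18 (it has marker Y): it is in category G.
By R21 (it is in category G, it is in state C1, it has attribute E1): it is a veteran.
By R23 (it is classified as N, it has a disability rating, it is a first-time applicant): it is in state P.
By R16 (it is in state K1, it is a veteran, it has marker L): it carries flag Q.
By R7 (it carries flag Q, it is in state P): it has dependents.
By R33 (it has dependents, it has attribute E1): it requires an interview.
By R11 (it requires an interview, it is a resident): it carries flag V.

Yes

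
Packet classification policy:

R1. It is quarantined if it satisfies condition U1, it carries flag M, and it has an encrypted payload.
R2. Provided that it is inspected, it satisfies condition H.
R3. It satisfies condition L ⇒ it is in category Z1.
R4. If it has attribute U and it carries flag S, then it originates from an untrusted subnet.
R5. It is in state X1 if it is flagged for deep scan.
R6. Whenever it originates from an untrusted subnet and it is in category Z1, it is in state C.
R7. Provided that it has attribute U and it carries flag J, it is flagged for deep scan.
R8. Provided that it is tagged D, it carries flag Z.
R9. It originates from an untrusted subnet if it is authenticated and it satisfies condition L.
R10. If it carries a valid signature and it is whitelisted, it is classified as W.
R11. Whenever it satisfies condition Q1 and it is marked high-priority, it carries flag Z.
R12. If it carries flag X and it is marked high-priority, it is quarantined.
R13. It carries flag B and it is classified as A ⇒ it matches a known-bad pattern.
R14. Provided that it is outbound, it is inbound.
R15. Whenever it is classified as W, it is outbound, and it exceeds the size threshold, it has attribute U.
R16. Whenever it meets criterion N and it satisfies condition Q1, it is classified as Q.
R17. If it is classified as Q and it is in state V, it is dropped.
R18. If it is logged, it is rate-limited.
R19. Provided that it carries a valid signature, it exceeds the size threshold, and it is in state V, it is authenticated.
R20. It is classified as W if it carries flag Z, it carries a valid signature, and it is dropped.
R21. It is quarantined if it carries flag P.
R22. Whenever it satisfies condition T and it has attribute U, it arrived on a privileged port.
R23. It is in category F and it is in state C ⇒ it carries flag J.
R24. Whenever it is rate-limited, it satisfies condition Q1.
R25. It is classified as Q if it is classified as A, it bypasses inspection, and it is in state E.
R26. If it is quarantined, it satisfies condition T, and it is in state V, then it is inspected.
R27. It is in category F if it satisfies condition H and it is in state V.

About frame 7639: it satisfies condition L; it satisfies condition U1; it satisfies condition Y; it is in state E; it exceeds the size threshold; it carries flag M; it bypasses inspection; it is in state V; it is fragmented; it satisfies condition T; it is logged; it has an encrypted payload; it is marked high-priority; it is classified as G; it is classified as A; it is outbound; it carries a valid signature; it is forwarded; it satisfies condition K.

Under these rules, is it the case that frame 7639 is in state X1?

Yes

By R1 (it satisfies condition U1, it carries flag M, it has an encrypted payload): it is quarantined.
By R3 (it satisfies condition L): it is in category Z1.
By R18 (it is logged): it is rate-limited.
By R19 (it carries a valid signature, it exceeds the size threshold, it is in state V): it is authenticated.
By R24 (it is rate-limited): it satisfies condition Q1.
By R25 (it is classified as A, it bypasses inspection, it is in state E): it is classified as Q.
By R26 (it is quarantined, it satisfies condition T, it is in state V): it is inspected.
By R2 (it is inspected): it satisfies condition H.
By R9 (it is authenticated, it satisfies condition L): it originates from an untrusted subnet.
By R11 (it satisfies condition Q1, it is marked high-priority): it carries flag Z.
By R17 (it is classified as Q, it is in state V): it is dropped.
By R20 (it carries flag Z, it carries a valid signature, it is dropped): it is classified as W.
By R27 (it satisfies condition H, it is in state V): it is in category F.
By R6 (it originates from an untrusted subnet, it is in category Z1): it is in state C.
By R15 (it is classified as W, it is outbound, it exceeds the size threshold): it has attribute U.
By R23 (it is in category F, it is in state C): it carries flag J.
By R7 (it has attribute U, it carries flag J): it is flagged for deep scan.
By R5 (it is flagged for deep scan): it is in state X1.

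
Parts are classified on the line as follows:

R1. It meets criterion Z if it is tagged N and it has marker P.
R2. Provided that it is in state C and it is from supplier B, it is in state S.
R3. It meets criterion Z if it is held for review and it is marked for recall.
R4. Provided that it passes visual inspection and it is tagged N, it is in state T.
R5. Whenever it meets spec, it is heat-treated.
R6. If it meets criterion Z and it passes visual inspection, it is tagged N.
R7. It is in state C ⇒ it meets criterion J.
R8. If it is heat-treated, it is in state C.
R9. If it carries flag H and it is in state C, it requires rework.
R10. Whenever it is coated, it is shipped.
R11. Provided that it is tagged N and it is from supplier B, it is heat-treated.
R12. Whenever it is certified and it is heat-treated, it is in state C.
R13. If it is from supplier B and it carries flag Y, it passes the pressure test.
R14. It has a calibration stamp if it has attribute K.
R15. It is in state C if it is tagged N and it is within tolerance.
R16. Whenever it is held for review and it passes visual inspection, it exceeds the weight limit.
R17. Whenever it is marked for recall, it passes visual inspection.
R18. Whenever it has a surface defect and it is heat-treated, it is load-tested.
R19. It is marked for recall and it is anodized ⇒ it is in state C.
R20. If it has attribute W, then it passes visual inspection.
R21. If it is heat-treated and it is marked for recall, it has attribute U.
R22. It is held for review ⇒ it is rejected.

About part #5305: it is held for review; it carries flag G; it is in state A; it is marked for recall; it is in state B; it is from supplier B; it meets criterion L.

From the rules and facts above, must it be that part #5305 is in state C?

Yes

By R3 (it is held for review, it is marked for recall): it meets criterion Z.
By R17 (it is marked for recall): it passes visual inspection.
By R6 (it meets criterion Z, it passes visual inspection): it is tagged N.
By R11 (it is tagged N, it is from supplier B): it is heat-treated.
By R8 (it is heat-treated): it is in state C.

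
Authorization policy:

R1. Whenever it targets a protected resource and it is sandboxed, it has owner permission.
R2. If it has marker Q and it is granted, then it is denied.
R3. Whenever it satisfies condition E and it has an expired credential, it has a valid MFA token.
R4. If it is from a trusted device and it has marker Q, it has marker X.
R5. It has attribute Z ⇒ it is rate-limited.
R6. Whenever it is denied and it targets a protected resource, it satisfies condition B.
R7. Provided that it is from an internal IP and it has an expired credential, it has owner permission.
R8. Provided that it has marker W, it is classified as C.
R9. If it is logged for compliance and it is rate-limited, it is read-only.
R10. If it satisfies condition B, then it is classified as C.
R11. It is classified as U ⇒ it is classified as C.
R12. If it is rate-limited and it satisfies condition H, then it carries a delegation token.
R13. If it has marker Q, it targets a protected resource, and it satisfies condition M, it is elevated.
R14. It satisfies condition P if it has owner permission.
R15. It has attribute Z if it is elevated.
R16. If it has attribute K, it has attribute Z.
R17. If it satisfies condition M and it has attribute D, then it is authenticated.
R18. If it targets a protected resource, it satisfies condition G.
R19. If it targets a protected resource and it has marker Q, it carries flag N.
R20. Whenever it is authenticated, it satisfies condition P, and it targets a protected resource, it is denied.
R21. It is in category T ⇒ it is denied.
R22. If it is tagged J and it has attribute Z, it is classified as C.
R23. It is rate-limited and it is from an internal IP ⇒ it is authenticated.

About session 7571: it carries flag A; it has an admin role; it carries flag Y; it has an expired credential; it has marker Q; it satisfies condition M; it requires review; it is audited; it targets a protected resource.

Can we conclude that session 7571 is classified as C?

No

Forward chaining from the given facts derives: is elevated, has attribute Z, satisfies condition G, carries flag N, is rate-limited.
Rules concluding "it is classified as C": R8 needs "it has marker W"; R10 needs "it satisfies condition B"; R11 needs "it is classified as U"; R22 needs "it is tagged J" — none of these are established.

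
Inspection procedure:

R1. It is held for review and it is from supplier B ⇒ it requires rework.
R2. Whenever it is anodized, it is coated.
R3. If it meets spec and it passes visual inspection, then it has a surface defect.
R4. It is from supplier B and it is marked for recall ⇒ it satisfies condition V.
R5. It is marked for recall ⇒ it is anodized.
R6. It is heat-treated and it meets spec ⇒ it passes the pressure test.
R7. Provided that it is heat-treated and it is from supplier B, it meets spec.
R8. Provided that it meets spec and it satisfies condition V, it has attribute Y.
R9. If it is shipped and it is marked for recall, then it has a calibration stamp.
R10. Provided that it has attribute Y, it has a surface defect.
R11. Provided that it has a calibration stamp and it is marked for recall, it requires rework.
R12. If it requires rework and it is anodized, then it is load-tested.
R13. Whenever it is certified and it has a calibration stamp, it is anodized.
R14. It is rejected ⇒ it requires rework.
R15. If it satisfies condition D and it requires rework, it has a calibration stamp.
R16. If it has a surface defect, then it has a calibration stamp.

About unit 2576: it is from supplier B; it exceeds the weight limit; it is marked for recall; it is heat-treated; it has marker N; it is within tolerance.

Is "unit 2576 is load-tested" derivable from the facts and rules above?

Yes

By R4 (it is from supplier B, it is marked for recall): it satisfies condition V.
By R5 (it is marked for recall): it is anodized.
By R7 (it is heat-treated, it is from supplier B): it meets spec.
By R8 (it meets spec, it satisfies condition V): it has attribute Y.
By R10 (it has attribute Y): it has a surface defect.
By R16 (it has a surface defect): it has a calibration stamp.
By R11 (it has a calibration stamp, it is marked for recall): it requires rework.
By R12 (it requires rework, it is anodized): it is load-tested.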